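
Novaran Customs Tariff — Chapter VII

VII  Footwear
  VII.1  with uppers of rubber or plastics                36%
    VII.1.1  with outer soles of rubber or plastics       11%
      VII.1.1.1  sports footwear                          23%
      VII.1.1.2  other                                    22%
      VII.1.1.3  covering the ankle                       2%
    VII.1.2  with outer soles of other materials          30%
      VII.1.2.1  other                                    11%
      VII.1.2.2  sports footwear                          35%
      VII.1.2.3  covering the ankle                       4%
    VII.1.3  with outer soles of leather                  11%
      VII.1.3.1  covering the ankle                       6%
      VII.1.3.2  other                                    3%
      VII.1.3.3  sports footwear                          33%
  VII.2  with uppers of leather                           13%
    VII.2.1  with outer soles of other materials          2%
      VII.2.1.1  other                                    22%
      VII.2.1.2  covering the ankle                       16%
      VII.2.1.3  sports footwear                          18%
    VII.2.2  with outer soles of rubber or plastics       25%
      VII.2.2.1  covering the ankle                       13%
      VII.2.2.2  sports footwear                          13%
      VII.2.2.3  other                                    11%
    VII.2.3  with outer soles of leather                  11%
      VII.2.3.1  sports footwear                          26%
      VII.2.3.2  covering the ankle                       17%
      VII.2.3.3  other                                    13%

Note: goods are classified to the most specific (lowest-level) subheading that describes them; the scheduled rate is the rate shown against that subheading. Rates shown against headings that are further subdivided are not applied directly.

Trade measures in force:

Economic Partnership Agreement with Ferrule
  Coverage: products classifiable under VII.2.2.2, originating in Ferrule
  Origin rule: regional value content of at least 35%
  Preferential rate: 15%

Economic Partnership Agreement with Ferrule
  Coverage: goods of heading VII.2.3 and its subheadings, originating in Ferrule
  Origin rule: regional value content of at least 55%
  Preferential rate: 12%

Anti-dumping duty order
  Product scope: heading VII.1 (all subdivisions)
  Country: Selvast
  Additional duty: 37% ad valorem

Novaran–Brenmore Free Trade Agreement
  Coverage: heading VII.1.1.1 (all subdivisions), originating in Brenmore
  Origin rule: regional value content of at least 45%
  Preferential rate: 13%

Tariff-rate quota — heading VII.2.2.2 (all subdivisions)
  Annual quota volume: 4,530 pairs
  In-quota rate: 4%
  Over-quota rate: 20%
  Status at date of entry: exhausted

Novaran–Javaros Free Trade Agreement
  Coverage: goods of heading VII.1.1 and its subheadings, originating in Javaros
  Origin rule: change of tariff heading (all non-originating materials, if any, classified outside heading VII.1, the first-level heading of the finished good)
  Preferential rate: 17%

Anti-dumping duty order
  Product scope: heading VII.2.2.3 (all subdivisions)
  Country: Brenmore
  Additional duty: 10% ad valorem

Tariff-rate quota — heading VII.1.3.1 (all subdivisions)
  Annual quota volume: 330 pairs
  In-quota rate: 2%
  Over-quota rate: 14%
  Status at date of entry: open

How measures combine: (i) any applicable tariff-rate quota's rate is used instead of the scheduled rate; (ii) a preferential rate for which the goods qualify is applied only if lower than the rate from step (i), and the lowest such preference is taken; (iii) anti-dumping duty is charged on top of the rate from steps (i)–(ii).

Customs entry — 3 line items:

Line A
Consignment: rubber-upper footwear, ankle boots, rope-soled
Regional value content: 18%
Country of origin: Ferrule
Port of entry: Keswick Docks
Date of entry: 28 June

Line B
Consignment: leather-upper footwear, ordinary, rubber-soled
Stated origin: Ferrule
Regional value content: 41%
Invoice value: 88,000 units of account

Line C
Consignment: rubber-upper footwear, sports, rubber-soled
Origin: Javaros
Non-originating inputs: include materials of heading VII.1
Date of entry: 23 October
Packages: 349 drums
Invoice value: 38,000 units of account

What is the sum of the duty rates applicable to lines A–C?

Line A: rubber-upper → VII.1; rope-soled → VII.1.2; ankle boots → VII.1.2.3. Scheduled 4%. Ferrule agreement on VII.2.2.2: VII.1.2.3 not covered; Ferrule agreement on VII.2.3: VII.1.2.3 not covered. → 4%.
Line B: leather-upper → VII.2; rubber-soled → VII.2.2; ordinary → VII.2.2.3. Scheduled 11%. Ferrule agreement on VII.2.2.2: VII.2.2.3 not covered; Ferrule agreement on VII.2.3: VII.2.2.3 not covered. → 11%.
Line C: rubber-upper → VII.1; rubber-soled → VII.1.1; sports → VII.1.1.1. Scheduled 23%. Javaros agreement on VII.1.1: CTH not met. → 23%.
Sum: 4% + 11% + 23% = 38%.

38%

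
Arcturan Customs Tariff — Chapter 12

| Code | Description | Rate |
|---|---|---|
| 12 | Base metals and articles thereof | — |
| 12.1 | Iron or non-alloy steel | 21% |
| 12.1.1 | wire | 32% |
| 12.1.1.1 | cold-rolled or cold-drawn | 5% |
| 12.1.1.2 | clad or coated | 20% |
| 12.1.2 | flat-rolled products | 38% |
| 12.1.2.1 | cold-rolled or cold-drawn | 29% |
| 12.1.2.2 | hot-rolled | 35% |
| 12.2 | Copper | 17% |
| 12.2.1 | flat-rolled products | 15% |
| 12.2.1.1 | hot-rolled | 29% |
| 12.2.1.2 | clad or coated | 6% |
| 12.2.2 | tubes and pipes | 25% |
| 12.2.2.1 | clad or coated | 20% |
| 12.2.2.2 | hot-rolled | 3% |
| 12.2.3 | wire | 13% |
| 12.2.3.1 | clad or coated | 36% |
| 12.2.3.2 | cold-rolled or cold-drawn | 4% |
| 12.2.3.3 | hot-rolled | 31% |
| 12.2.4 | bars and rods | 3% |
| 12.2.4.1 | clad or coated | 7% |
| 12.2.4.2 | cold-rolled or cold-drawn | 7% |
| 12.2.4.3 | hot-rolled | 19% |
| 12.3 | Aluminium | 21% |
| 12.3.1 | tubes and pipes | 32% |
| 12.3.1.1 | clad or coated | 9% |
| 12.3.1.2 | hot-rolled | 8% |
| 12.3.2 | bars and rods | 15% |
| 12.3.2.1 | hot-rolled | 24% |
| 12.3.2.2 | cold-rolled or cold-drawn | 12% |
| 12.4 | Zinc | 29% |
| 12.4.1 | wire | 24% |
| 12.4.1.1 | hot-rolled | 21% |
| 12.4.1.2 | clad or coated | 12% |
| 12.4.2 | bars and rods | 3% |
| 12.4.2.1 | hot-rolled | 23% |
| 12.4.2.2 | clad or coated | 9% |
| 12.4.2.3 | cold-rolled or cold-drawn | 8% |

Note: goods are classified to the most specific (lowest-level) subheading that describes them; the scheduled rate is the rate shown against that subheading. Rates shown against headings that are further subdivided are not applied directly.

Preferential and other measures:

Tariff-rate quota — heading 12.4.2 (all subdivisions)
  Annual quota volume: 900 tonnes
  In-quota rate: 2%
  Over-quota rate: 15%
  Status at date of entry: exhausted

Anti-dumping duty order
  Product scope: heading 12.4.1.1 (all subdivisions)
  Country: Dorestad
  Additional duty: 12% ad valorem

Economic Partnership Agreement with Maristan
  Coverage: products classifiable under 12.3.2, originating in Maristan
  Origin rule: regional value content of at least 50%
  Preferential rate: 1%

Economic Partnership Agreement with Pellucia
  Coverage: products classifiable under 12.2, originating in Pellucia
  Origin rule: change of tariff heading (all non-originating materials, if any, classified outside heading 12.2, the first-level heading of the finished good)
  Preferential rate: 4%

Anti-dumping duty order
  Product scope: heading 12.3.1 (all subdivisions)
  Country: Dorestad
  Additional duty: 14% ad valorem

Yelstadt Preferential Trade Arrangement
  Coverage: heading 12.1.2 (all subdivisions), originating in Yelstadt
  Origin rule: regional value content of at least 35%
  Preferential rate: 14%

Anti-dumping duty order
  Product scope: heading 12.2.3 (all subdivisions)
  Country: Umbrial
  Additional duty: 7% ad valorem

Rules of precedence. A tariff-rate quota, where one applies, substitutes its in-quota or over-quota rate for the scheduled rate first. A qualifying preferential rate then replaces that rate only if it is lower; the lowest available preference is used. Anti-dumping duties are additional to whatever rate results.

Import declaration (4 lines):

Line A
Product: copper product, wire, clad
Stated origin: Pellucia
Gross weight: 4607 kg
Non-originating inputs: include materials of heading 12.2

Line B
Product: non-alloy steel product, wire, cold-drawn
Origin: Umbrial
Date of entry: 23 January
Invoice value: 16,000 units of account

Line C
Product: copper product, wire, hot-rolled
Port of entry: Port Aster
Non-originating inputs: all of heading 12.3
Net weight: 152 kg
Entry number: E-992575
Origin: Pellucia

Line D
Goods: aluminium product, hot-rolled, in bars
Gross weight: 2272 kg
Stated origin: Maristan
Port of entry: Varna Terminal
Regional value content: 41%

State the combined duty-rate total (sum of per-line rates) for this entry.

69%

Line A: copper → 12.2; wire → 12.2.3; clad → 12.2.3.1. Scheduled 36%. Pellucia agreement on 12.2: CTH not met. → 36%.
Line B: non-alloy steel → 12.1; wire → 12.1.1; cold-drawn → 12.1.1.1. Scheduled 5%. No special measure applies. → 5%.
Line C: copper → 12.2; wire → 12.2.3; hot-rolled → 12.2.3.3. Scheduled 31%. Pellucia agreement on 12.2: CTH met → 4% available; preferential 4%. → 4%.
Line D: aluminium → 12.3; in bars → 12.3.2; hot-rolled → 12.3.2.1. Scheduled 24%. Maristan agreement on 12.3.2: RVC < 50%. → 24%.
Sum: 36% + 5% + 4% + 24% = 69%.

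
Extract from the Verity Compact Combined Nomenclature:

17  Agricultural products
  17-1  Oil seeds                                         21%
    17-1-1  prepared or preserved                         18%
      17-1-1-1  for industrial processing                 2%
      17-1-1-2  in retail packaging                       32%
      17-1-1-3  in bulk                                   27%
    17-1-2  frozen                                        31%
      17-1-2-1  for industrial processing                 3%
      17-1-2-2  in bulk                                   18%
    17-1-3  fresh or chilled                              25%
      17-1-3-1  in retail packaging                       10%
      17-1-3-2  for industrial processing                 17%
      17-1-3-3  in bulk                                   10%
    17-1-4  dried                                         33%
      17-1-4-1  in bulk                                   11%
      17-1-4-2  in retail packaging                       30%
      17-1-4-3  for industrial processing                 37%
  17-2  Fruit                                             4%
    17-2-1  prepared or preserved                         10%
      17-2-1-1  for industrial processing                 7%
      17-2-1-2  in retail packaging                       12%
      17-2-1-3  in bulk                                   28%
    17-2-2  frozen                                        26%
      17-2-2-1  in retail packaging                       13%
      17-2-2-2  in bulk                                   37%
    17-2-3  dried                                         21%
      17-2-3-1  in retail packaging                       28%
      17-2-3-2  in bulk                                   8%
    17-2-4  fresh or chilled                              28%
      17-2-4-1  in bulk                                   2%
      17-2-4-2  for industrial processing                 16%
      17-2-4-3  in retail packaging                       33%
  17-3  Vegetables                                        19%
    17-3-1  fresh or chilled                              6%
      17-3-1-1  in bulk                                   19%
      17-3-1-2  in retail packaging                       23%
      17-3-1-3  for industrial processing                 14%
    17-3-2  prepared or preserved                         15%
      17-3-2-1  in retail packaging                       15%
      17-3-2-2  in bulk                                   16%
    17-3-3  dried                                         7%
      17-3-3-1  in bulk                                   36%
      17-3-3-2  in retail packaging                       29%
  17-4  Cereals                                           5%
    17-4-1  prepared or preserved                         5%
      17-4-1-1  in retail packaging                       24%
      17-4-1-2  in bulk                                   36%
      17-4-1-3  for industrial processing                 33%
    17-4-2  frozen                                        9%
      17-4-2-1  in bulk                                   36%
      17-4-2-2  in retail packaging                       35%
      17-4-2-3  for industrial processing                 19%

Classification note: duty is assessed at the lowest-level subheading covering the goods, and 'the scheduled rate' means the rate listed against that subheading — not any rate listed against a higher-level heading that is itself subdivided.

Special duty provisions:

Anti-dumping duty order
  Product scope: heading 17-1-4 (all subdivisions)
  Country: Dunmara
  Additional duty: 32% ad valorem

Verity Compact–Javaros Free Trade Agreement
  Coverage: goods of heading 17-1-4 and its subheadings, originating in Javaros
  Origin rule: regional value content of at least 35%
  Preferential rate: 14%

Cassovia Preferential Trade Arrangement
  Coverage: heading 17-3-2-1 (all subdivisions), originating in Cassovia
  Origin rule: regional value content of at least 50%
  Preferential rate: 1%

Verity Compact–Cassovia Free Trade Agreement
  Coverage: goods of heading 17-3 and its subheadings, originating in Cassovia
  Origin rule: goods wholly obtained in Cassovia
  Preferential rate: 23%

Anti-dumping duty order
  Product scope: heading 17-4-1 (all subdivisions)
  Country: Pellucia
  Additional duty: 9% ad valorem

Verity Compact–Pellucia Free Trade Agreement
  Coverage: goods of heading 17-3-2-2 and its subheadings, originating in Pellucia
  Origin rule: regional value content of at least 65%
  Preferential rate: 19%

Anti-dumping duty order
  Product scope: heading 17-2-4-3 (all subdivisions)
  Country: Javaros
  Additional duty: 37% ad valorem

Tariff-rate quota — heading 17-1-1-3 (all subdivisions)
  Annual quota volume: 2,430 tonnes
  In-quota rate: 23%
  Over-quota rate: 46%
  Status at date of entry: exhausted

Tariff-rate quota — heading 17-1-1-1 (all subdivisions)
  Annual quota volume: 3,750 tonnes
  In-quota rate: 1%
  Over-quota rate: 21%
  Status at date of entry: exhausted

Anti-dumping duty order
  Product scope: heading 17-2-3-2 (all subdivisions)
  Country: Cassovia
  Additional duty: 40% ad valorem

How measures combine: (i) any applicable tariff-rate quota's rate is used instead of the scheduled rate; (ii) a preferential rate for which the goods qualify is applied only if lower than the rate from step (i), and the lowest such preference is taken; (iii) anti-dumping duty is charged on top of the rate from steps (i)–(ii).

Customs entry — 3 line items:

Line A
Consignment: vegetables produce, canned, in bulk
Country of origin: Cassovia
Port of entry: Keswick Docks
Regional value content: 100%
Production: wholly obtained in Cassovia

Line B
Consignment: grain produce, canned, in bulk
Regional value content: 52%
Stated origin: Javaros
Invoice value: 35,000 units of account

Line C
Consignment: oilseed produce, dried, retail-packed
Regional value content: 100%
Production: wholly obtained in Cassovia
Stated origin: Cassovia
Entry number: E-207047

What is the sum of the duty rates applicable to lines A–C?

82%

Line A: vegetables → 17-3; canned → 17-3-2; in bulk → 17-3-2-2. Scheduled 16%. Cassovia agreement on 17-3-2-1: 17-3-2-2 not covered; Cassovia agreement on 17-3: wholly obtained → 23% available; preference 23% not lower than 16% → no reduction. → 16%.
Line B: grain → 17-4; canned → 17-4-1; in bulk → 17-4-1-2. Scheduled 36%. Javaros agreement on 17-1-4: 17-4-1-2 not covered. → 36%.
Line C: oilseed → 17-1; dried → 17-1-4; retail-packed → 17-1-4-2. Scheduled 30%. Cassovia agreement on 17-3-2-1: 17-1-4-2 not covered; Cassovia agreement on 17-3: 17-1-4-2 not covered. → 30%.
Sum: 16% + 36% + 30% = 82%.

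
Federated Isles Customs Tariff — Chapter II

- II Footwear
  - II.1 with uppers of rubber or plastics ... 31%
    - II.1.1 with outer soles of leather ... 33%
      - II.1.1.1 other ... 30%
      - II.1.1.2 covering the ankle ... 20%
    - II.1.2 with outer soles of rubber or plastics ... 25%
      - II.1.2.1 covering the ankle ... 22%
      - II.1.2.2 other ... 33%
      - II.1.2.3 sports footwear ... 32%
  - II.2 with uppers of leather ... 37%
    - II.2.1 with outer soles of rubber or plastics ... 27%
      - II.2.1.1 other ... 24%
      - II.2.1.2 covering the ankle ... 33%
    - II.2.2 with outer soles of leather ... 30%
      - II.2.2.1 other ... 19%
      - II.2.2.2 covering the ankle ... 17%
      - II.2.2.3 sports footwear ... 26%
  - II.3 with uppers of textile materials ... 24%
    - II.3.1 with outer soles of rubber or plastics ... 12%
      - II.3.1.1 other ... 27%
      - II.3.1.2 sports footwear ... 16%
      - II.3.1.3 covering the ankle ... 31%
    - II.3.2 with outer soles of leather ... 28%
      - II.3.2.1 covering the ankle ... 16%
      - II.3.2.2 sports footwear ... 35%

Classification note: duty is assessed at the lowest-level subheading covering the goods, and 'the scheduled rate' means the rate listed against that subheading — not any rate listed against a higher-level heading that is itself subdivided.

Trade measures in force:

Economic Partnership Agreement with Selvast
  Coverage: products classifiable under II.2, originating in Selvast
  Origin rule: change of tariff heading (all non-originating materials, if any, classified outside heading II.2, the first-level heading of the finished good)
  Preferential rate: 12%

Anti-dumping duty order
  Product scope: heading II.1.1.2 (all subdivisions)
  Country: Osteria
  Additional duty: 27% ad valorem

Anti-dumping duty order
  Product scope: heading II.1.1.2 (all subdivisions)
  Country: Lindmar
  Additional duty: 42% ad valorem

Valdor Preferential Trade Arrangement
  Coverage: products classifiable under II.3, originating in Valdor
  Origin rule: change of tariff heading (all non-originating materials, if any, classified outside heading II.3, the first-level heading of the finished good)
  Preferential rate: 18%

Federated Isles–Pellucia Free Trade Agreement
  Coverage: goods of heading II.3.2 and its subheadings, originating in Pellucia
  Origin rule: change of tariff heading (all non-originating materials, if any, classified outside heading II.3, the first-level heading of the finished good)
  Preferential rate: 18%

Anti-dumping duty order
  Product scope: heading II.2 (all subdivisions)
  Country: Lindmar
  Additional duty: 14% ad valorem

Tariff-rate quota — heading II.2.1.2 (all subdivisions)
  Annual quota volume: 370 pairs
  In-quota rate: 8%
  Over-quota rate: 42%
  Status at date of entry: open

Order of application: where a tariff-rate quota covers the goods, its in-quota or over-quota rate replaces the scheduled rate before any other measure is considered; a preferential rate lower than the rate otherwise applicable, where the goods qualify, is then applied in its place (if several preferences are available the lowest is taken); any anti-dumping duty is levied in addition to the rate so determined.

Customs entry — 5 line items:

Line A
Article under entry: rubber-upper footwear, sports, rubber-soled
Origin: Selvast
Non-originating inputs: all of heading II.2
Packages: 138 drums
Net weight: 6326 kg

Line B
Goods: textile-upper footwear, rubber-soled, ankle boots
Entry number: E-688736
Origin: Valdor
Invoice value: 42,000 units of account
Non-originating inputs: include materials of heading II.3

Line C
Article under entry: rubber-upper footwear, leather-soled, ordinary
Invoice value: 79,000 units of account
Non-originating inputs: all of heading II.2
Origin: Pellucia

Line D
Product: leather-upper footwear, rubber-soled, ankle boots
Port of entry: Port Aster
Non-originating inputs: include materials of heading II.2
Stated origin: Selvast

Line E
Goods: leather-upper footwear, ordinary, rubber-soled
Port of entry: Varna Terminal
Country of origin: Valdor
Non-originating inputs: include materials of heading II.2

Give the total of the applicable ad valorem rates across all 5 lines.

Line A: rubber-upper → II.1; rubber-soled → II.1.2; sports → II.1.2.3. Scheduled 32%. Selvast agreement on II.2: II.1.2.3 not covered. → 32%.
Line B: textile-upper → II.3; rubber-soled → II.3.1; ankle boots → II.3.1.3. Scheduled 31%. Valdor agreement on II.3: CTH not met. → 31%.
Line C: rubber-upper → II.1; leather-soled → II.1.1; ordinary → II.1.1.1. Scheduled 30%. Pellucia agreement on II.3.2: II.1.1.1 not covered. → 30%.
Line D: leather-upper → II.2; rubber-soled → II.2.1; ankle boots → II.2.1.2. Scheduled 33%. quota on II.2.1.2 open → in-quota 8%; Selvast agreement on II.2: CTH not met. → 8%.
Line E: leather-upper → II.2; rubber-soled → II.2.1; ordinary → II.2.1.1. Scheduled 24%. Valdor agreement on II.3: II.2.1.1 not covered. → 24%.
Sum: 32% + 31% + 30% + 8% + 24% = 125%.

125%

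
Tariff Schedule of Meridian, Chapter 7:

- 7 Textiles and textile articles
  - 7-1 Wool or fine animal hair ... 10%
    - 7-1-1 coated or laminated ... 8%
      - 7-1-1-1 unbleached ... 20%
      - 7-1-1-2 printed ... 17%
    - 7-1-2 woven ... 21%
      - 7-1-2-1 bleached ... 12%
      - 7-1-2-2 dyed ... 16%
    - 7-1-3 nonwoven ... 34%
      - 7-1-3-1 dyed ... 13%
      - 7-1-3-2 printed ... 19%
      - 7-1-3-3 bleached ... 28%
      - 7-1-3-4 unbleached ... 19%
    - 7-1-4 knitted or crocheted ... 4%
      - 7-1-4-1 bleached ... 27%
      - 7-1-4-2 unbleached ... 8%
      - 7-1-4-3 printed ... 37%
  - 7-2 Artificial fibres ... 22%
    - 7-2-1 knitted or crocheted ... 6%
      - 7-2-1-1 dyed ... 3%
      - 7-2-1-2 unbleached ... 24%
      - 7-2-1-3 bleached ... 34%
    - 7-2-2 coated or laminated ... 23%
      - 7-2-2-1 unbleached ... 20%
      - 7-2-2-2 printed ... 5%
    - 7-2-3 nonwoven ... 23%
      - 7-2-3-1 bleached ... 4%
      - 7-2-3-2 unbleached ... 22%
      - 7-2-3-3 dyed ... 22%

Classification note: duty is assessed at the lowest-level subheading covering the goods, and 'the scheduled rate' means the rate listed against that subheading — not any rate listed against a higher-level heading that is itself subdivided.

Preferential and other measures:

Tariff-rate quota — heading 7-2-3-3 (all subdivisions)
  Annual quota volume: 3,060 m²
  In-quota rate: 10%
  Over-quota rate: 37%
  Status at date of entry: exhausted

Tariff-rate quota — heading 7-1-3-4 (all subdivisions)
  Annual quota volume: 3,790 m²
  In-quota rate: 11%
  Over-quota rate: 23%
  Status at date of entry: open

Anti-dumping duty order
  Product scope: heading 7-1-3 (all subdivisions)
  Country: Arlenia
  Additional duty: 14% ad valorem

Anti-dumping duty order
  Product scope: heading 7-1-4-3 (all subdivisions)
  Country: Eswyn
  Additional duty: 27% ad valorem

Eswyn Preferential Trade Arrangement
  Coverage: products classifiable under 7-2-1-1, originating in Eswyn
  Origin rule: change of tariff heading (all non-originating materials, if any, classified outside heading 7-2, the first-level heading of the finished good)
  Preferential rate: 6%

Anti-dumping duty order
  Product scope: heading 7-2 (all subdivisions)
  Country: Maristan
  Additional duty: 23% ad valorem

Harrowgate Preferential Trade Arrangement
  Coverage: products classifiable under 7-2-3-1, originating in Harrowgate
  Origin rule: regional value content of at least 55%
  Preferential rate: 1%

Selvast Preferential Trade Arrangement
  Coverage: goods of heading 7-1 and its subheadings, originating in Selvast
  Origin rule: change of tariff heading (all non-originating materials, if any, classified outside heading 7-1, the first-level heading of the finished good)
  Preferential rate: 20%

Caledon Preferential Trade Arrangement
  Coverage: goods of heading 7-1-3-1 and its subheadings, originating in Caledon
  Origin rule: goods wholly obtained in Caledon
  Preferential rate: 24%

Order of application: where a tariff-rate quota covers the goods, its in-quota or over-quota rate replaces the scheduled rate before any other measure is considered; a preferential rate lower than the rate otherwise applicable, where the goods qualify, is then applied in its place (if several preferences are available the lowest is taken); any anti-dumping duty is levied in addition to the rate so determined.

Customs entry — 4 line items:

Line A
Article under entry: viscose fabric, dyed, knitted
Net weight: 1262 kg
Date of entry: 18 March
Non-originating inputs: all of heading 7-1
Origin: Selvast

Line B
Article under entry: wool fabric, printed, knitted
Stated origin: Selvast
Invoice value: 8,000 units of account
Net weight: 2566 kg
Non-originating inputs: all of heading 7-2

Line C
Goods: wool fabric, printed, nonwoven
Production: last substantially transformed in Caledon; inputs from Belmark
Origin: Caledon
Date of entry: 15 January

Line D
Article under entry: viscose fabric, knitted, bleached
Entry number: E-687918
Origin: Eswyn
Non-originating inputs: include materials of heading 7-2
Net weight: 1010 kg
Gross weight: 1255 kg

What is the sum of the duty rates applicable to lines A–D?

Line A: viscose → 7-2; knitted → 7-2-1; dyed → 7-2-1-1. Scheduled 3%. Selvast agreement on 7-1: 7-2-1-1 not covered. → 3%.
Line B: wool → 7-1; knitted → 7-1-4; printed → 7-1-4-3. Scheduled 37%. Selvast agreement on 7-1: CTH met → 20% available; preferential 20%. → 20%.
Line C: wool → 7-1; nonwoven → 7-1-3; printed → 7-1-3-2. Scheduled 19%. Caledon agreement on 7-1-3-1: 7-1-3-2 not covered. → 19%.
Line D: viscose → 7-2; knitted → 7-2-1; bleached → 7-2-1-3. Scheduled 34%. Eswyn agreement on 7-2-1-1: 7-2-1-3 not covered. → 34%.
Sum: 3% + 20% + 19% + 34% = 76%.

76%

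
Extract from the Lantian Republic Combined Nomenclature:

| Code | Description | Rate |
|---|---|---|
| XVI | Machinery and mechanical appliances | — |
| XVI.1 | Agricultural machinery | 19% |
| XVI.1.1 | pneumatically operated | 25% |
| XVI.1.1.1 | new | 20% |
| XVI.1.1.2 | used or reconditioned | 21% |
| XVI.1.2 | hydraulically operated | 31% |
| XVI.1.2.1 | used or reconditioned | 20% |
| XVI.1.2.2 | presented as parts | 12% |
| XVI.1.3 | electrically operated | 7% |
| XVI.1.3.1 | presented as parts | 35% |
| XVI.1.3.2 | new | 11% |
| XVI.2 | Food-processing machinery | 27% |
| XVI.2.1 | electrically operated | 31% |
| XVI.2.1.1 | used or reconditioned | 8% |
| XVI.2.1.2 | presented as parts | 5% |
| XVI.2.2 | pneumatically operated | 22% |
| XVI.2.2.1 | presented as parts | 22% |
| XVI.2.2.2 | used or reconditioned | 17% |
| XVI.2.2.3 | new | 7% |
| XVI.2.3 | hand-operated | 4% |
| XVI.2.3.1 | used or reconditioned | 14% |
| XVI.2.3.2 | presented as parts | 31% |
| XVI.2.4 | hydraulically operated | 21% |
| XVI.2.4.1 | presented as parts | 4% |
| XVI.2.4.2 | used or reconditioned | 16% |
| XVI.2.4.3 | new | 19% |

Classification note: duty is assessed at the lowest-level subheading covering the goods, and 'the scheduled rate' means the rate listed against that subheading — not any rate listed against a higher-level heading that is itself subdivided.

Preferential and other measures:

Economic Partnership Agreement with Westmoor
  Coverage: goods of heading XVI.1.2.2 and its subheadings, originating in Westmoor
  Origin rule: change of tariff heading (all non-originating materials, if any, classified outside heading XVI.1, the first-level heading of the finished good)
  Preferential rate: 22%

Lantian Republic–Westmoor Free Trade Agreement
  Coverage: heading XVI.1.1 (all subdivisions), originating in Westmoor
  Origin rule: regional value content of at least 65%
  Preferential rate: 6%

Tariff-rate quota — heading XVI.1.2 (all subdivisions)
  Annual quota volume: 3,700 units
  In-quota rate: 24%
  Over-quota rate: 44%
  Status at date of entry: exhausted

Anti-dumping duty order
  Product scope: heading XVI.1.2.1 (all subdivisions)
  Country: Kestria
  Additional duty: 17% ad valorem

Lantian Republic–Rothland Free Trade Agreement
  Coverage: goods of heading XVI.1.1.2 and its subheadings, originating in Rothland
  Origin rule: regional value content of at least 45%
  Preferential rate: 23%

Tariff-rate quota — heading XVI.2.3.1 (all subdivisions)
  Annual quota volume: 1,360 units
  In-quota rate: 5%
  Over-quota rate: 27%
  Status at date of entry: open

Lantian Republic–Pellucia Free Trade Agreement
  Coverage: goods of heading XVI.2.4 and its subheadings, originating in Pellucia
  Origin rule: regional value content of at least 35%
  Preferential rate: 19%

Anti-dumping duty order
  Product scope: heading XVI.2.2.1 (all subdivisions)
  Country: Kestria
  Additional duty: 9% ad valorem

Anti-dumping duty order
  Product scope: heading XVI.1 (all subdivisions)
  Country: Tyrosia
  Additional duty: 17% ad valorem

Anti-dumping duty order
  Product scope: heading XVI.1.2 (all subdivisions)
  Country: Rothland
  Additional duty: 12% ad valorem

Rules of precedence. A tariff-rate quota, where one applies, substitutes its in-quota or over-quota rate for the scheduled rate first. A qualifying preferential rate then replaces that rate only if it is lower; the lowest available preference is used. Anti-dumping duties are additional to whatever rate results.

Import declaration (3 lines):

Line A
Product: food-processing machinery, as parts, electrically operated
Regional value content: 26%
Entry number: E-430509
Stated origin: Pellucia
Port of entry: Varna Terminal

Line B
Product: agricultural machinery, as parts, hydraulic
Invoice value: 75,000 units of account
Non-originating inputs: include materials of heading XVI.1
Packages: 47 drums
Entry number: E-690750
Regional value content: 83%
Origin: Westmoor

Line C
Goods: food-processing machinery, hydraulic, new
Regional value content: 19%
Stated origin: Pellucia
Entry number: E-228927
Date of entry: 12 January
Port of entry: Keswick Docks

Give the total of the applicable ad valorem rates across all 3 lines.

68%

Line A: food-processing → XVI.2; electrically operated → XVI.2.1; as parts → XVI.2.1.2. Scheduled 5%. Pellucia agreement on XVI.2.4: XVI.2.1.2 not covered. → 5%.
Line B: agricultural → XVI.1; hydraulic → XVI.1.2; as parts → XVI.1.2.2. Scheduled 12%. quota on XVI.1.2 exhausted → over-quota 44%; Westmoor agreement on XVI.1.2.2: CTH not met; Westmoor agreement on XVI.1.1: XVI.1.2.2 not covered. → 44%.
Line C: food-processing → XVI.2; hydraulic → XVI.2.4; new → XVI.2.4.3. Scheduled 19%. Pellucia agreement on XVI.2.4: RVC < 35%. → 19%.
Sum: 5% + 44% + 19% = 68%.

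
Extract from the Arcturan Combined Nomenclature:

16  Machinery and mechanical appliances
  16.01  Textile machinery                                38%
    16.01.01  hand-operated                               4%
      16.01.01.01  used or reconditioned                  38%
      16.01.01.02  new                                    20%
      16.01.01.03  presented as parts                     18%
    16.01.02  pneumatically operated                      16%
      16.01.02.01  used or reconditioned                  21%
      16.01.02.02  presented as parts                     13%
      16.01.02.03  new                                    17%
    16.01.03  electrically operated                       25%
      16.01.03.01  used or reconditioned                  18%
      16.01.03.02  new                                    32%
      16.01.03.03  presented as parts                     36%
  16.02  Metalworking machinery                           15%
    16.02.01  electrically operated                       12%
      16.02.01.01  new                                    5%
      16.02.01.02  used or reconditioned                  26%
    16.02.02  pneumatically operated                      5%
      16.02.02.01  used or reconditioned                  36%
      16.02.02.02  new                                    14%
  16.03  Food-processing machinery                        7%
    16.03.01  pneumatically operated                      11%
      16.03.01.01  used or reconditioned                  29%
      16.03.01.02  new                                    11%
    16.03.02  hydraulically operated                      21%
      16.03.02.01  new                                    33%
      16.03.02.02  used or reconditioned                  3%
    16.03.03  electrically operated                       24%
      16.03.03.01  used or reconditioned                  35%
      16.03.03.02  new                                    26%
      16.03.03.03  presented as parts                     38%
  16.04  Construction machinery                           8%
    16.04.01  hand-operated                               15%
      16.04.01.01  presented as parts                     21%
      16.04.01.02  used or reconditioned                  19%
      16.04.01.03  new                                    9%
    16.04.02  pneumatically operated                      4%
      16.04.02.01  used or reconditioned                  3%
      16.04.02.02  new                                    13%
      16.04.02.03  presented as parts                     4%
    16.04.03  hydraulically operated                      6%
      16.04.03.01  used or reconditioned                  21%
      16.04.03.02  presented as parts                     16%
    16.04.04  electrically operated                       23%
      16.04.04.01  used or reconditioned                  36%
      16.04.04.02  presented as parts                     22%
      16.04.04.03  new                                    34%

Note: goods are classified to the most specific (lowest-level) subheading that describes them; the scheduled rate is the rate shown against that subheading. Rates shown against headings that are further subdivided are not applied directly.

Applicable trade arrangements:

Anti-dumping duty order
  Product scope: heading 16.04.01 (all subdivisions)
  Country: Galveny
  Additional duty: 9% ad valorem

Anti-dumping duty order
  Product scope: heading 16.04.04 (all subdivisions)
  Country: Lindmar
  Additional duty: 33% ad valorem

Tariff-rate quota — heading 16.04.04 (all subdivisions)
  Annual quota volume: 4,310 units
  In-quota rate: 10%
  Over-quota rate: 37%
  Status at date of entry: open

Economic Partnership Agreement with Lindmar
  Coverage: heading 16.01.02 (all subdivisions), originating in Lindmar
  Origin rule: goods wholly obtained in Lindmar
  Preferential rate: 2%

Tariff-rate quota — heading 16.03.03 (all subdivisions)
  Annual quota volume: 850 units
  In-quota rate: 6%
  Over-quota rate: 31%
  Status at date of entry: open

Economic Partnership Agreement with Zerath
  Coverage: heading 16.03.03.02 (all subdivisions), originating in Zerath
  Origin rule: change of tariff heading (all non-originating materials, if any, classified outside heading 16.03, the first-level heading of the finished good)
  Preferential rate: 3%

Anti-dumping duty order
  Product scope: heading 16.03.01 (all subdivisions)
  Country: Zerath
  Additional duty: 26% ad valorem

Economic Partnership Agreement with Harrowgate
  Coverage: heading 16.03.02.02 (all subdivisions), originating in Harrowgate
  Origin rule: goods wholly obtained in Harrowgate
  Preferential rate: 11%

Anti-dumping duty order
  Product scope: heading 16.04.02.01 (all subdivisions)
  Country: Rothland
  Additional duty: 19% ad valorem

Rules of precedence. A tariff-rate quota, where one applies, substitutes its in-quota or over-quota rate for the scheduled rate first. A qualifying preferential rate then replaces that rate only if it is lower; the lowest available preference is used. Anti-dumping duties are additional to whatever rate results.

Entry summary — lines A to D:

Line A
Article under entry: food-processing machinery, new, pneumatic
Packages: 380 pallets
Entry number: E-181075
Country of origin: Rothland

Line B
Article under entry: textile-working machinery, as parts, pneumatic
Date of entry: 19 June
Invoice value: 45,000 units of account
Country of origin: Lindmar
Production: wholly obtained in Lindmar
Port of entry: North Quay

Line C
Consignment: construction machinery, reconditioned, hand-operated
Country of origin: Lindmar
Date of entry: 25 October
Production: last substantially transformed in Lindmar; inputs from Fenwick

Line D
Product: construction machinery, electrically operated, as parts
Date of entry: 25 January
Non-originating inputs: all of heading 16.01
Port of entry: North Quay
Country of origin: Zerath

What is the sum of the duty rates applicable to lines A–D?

Line A: food-processing → 16.03; pneumatic → 16.03.01; new → 16.03.01.02. Scheduled 11%. No special measure applies. → 11%.
Line B: textile-working → 16.01; pneumatic → 16.01.02; as parts → 16.01.02.02. Scheduled 13%. Lindmar agreement on 16.01.02: wholly obtained → 2% available; preferential 2%. → 2%.
Line C: construction → 16.04; hand-operated → 16.04.01; reconditioned → 16.04.01.02. Scheduled 19%. Lindmar agreement on 16.01.02: 16.04.01.02 not covered. → 19%.
Line D: construction → 16.04; electrically operated → 16.04.04; as parts → 16.04.04.02. Scheduled 22%. quota on 16.04.04 open → in-quota 10%; Zerath agreement on 16.03.03.02: 16.04.04.02 not covered. → 10%.
Sum: 11% + 2% + 19% + 10% = 42%.

42%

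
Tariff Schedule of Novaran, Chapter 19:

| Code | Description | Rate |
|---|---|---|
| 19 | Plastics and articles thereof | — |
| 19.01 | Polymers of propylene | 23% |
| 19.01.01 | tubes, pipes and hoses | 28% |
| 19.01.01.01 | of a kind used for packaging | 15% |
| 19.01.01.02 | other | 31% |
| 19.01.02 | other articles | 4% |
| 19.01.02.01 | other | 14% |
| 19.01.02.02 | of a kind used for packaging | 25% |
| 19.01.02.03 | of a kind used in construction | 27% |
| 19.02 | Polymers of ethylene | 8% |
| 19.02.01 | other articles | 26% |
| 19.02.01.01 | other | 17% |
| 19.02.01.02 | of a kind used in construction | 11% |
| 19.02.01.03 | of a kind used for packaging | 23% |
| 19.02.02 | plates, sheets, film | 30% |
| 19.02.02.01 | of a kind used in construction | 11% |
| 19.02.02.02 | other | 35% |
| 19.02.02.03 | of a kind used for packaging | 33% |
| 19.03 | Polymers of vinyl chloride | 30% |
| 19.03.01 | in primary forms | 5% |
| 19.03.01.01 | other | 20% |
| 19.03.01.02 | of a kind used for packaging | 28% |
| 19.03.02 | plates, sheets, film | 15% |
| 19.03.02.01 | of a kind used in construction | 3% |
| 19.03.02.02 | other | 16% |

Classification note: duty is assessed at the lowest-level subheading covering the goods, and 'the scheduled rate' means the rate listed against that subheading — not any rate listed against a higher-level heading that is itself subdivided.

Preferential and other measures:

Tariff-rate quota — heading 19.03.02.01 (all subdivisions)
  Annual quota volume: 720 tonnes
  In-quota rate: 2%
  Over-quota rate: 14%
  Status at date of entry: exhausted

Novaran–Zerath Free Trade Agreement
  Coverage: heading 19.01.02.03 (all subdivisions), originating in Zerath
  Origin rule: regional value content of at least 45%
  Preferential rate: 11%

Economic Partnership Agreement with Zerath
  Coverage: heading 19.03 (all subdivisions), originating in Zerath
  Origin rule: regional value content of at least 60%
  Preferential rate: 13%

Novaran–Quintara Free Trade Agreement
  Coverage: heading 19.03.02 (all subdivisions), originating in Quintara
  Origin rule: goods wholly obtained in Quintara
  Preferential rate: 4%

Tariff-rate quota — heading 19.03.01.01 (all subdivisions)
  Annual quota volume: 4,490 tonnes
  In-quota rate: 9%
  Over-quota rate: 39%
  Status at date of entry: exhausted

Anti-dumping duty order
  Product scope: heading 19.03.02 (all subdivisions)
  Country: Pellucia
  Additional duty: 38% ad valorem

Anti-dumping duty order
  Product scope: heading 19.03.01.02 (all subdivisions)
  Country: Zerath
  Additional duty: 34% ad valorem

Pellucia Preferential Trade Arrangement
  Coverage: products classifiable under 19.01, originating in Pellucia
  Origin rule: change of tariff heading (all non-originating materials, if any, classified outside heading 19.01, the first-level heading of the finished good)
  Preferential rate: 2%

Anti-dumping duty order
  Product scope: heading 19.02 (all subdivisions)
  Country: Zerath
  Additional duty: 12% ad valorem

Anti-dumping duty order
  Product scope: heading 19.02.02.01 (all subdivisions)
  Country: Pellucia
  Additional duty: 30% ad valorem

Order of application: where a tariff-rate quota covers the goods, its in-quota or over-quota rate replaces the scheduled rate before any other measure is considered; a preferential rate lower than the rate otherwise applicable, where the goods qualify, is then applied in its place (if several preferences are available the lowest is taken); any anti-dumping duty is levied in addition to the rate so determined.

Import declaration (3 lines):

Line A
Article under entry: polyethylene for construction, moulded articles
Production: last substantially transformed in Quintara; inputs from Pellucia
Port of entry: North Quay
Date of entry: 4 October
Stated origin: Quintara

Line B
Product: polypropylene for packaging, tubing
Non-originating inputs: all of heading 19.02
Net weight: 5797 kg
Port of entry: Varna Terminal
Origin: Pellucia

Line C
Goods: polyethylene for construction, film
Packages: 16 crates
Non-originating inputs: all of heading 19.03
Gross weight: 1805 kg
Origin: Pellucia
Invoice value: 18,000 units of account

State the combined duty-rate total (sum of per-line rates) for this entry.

54%

Line A: polyethylene → 19.02; moulded articles → 19.02.01; for construction → 19.02.01.02. Scheduled 11%. Quintara agreement on 19.03.02: 19.02.01.02 not covered. → 11%.
Line B: polypropylene → 19.01; tubing → 19.01.01; for packaging → 19.01.01.01. Scheduled 15%. Pellucia agreement on 19.01: CTH met → 2% available; preferential 2%. → 2%.
Line C: polyethylene → 19.02; film → 19.02.02; for construction → 19.02.02.01. Scheduled 11%. Pellucia agreement on 19.01: 19.02.02.01 not covered; anti-dumping (Pellucia, 19.02.02.01): +30%; total 11% + 30% = 41%. → 41%.
Sum: 11% + 2% + 41% = 54%.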